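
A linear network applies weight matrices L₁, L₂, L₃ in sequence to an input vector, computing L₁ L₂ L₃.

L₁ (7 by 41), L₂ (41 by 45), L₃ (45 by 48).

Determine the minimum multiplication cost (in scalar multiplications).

Order (L₁ (L₂ L₃)): (L₂ L₃): 41×45 by 45×48 → 41×48, cost 41·45·48 = 88560; (L₁ (L₂ L₃)): 7×41 by 41×48 → 7×48, cost 7·41·48 = 13776; cumulative 102336. Total 102336.
Order ((L₁ L₂) L₃): (L₁ L₂): 7×41 by 41×45 → 7×45, cost 7·41·45 = 12915; ((L₁ L₂) L₃): 7×45 by 45×48 → 7×48, cost 7·45·48 = 15120; cumulative 28035. Total 28035.
Minimum: 28035.

28035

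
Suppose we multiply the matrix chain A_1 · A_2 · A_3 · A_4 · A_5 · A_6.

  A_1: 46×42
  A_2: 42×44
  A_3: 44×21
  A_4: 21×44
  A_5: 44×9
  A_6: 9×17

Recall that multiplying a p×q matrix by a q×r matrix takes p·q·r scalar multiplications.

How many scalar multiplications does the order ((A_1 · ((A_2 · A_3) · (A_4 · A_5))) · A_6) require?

(A_2 · A_3): 42×44 by 44×21 → 42×21, cost 42·44·21 = 38808
(A_4 · A_5): 21×44 by 44×9 → 21×9, cost 21·44·9 = 8316
((A_2 · A_3) · (A_4 · A_5)): 42×21 by 21×9 → 42×9, cost 42·21·9 = 7938; cumulative 55062
(A_1 · ((A_2 · A_3) · (A_4 · A_5))): 46×42 by 42×9 → 46×9, cost 46·42·9 = 17388; cumulative 72450
((A_1 · ((A_2 · A_3) · (A_4 · A_5))) · A_6): 46×9 by 9×17 → 46×17, cost 46·9·17 = 7038; cumulative 79488
Total: 79488 scalar multiplications.

79488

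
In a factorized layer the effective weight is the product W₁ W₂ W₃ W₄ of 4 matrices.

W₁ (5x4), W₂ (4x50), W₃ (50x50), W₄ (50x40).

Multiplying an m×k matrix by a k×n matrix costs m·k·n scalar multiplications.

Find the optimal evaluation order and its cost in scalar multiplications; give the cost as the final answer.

18800

Adjacent pairs: W₁W₂ = 5·4·50 = 1000; W₂W₃ = 4·50·50 = 10000; W₃W₄ = 50·50·40 = 100000.
Length 3: W₁..W₃: k=1: 0+10000+5·4·50=11000; k=2: 1000+0+5·50·50=13500 → min 11000 | W₂..W₄: k=2: 0+100000+4·50·40=108000; k=3: 10000+0+4·50·40=18000 → min 18000.
Length 4: W₁..W₄: k=1: 0+18000+5·4·40=18800; k=2: 1000+100000+5·50·40=111000; k=3: 11000+0+5·50·40=21000 → min 18800.
Optimal parenthesization: (W₁ ((W₂ W₃) W₄)) with cost 18800.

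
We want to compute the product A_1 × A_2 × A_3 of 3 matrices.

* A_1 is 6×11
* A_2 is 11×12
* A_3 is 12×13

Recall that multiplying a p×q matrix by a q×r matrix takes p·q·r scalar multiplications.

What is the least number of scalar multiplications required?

1728

Order (A_1 × (A_2 × A_3)): (A_2 × A_3): 11×12 by 12×13 → 11×13, cost 11·12·13 = 1716; (A_1 × (A_2 × A_3)): 6×11 by 11×13 → 6×13, cost 6·11·13 = 858; cumulative 2574. Total 2574.
Order ((A_1 × A_2) × A_3): (A_1 × A_2): 6×11 by 11×12 → 6×12, cost 6·11·12 = 792; ((A_1 × A_2) × A_3): 6×12 by 12×13 → 6×13, cost 6·12·13 = 936; cumulative 1728. Total 1728.
Minimum: 1728.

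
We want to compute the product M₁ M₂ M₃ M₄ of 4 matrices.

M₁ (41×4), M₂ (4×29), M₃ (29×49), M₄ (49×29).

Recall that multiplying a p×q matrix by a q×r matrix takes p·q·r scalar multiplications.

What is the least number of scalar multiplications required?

16124

Adjacent pairs: M₁M₂ = 41·4·29 = 4756; M₂M₃ = 4·29·49 = 5684; M₃M₄ = 29·49·29 = 41209.
Length 3: M₁..M₃: k=1: 0+5684+41·4·49=13720; k=2: 4756+0+41·29·49=63017 → min 13720 | M₂..M₄: k=2: 0+41209+4·29·29=44573; k=3: 5684+0+4·49·29=11368 → min 11368.
Length 4: M₁..M₄: k=1: 0+11368+41·4·29=16124; k=2: 4756+41209+41·29·29=80446; k=3: 13720+0+41·49·29=71981 → min 16124.
Optimal order: (M₁ ((M₂ M₃) M₄)) with cost 16124.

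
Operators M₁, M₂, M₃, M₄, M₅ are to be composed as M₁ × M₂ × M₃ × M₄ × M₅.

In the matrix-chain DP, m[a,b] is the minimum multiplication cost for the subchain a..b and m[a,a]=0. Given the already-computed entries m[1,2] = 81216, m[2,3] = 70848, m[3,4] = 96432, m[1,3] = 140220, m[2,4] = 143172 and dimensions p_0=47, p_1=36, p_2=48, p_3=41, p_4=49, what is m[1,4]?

m[1,4] = min over k∈[1,3] of m[1,k]+m[k+1,4]+p_{0}·p_k·p_{4}.
k=1: 0 + 143172 + 47·36·49 = 226080; k=2: 81216 + 96432 + 47·48·49 = 288192; k=3: 140220 + 0 + 47·41·49 = 234643.
Minimum: 226080 at k=1.

226080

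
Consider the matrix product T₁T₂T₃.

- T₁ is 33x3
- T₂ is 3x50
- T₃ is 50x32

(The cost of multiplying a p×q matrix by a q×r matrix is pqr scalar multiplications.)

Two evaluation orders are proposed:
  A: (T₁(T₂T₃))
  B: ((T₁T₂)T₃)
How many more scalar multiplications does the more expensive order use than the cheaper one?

Order A = (T₁(T₂T₃)): (T₂T₃): 3×50 by 50×32 → 3×32, cost 3·50·32 = 4800; (T₁(T₂T₃)): 33×3 by 3×32 → 33×32, cost 33·3·32 = 3168; cumulative 7968. Total 7968.
Order B = ((T₁T₂)T₃): (T₁T₂): 33×3 by 3×50 → 33×50, cost 33·3·50 = 4950; ((T₁T₂)T₃): 33×50 by 50×32 → 33×32, cost 33·50·32 = 52800; cumulative 57750. Total 57750.
Difference: |7968 − 57750| = 49782.

49782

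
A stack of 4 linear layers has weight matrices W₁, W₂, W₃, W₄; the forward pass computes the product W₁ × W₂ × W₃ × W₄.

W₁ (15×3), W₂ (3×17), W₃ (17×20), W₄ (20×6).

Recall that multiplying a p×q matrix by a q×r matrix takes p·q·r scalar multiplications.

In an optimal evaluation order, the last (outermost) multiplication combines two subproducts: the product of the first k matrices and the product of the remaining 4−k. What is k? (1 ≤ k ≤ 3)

Adjacent pairs: W₁W₂ = 15·3·17 = 765; W₂W₃ = 3·17·20 = 1020; W₃W₄ = 17·20·6 = 2040.
Length 3: W₁..W₃: k=1: 0+1020+15·3·20=1920; k=2: 765+0+15·17·20=5865 → min 1920 | W₂..W₄: k=2: 0+2040+3·17·6=2346; k=3: 1020+0+3·20·6=1380 → min 1380.
Top-level splits: k=1: (W₁..W₁)·(W₂..W₄) → 0+1380+15·3·6 = 1650; k=2: (W₁..W₂)·(W₃..W₄) → 765+2040+15·17·6 = 4335; k=3: (W₁..W₃)·(W₄..W₄) → 1920+0+15·20·6 = 3720.
Best split is after W₁, i.e. k = 1.

1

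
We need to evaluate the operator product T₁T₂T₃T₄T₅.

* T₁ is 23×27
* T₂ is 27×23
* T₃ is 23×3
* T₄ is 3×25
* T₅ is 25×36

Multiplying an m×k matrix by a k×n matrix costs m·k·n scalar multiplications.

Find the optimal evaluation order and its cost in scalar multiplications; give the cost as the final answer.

8910

Adjacent pairs: T₁T₂ = 23·27·23 = 14283; T₂T₃ = 27·23·3 = 1863; T₃T₄ = 23·3·25 = 1725; T₄T₅ = 3·25·36 = 2700.
Length 3: T₁..T₃: k=1: 0+1863+23·27·3=3726; k=2: 14283+0+23·23·3=15870 → min 3726 | T₂..T₄: k=2: 0+1725+27·23·25=17250; k=3: 1863+0+27·3·25=3888 → min 3888 | T₃..T₅: k=3: 0+2700+23·3·36=5184; k=4: 1725+0+23·25·36=22425 → min 5184.
Length 4: T₁..T₄: k=1: 0+3888+23·27·25=19413; k=2: 14283+1725+23·23·25=29233; k=3: 3726+0+23·3·25=5451 → min 5451 | T₂..T₅: k=2: 0+5184+27·23·36=27540; k=3: 1863+2700+27·3·36=7479; k=4: 3888+0+27·25·36=28188 → min 7479.
Length 5: T₁..T₅: k=1: 0+7479+23·27·36=29835; k=2: 14283+5184+23·23·36=38511; k=3: 3726+2700+23·3·36=8910; k=4: 5451+0+23·25·36=26151 → min 8910.
Optimal parenthesization: ((T₁(T₂T₃))(T₄T₅)) with cost 8910.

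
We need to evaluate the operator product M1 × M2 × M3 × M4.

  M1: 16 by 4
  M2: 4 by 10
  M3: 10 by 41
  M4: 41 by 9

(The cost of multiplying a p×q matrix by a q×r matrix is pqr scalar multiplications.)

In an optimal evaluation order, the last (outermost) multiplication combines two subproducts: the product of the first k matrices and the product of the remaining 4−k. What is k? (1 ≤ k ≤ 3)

Adjacent pairs: M1M2 = 16·4·10 = 640; M2M3 = 4·10·41 = 1640; M3M4 = 10·41·9 = 3690.
Length 3: M1..M3: k=1: 0+1640+16·4·41=4264; k=2: 640+0+16·10·41=7200 → min 4264 | M2..M4: k=2: 0+3690+4·10·9=4050; k=3: 1640+0+4·41·9=3116 → min 3116.
Top-level splits: k=1: (M1..M1)·(M2..M4) → 0+3116+16·4·9 = 3692; k=2: (M1..M2)·(M3..M4) → 640+3690+16·10·9 = 5770; k=3: (M1..M3)·(M4..M4) → 4264+0+16·41·9 = 10168.
Best split is after M1, i.e. k = 1.

1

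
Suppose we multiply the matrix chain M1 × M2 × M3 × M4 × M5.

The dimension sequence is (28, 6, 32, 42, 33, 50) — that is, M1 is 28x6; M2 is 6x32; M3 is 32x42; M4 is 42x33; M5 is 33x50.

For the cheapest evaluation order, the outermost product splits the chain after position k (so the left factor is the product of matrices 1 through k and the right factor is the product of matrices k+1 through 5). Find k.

Adjacent pairs: M1M2 = 28·6·32 = 5376; M2M3 = 6·32·42 = 8064; M3M4 = 32·42·33 = 44352; M4M5 = 42·33·50 = 69300.
Length 3: M1..M3: k=1: 0+8064+28·6·42=15120; k=2: 5376+0+28·32·42=43008 → min 15120 | M2..M4: k=2: 0+44352+6·32·33=50688; k=3: 8064+0+6·42·33=16380 → min 16380 | M3..M5: k=3: 0+69300+32·42·50=136500; k=4: 44352+0+32·33·50=97152 → min 97152.
Length 4: M1..M4: k=1: 0+16380+28·6·33=21924; k=2: 5376+44352+28·32·33=79296; k=3: 15120+0+28·42·33=53928 → min 21924 | M2..M5: k=2: 0+97152+6·32·50=106752; k=3: 8064+69300+6·42·50=89964; k=4: 16380+0+6·33·50=26280 → min 26280.
Top-level splits: k=1: (M1..M1)·(M2..M5) → 0+26280+28·6·50 = 34680; k=2: (M1..M2)·(M3..M5) → 5376+97152+28·32·50 = 147328; k=3: (M1..M3)·(M4..M5) → 15120+69300+28·42·50 = 143220; k=4: (M1..M4)·(M5..M5) → 21924+0+28·33·50 = 68124.
Best split is after M1, i.e. k = 1.

1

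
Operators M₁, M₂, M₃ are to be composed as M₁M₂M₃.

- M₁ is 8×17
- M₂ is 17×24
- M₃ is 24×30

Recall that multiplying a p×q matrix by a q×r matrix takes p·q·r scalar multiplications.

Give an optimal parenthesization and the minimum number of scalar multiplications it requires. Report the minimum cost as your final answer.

9024

(M₁(M₂M₃)): cost 16320.
((M₁M₂)M₃): cost 9024.
Optimal: ((M₁M₂)M₃) with cost 9024.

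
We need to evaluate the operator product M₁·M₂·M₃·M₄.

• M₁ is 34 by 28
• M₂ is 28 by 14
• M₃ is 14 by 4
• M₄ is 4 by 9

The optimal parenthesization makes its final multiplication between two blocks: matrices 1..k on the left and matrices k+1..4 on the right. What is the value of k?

3

Adjacent pairs: M₁M₂ = 34·28·14 = 13328; M₂M₃ = 28·14·4 = 1568; M₃M₄ = 14·4·9 = 504.
Length 3: M₁..M₃: k=1: 0+1568+34·28·4=5376; k=2: 13328+0+34·14·4=15232 → min 5376 | M₂..M₄: k=2: 0+504+28·14·9=4032; k=3: 1568+0+28·4·9=2576 → min 2576.
Top-level splits: k=1: (M₁..M₁)·(M₂..M₄) → 0+2576+34·28·9 = 11144; k=2: (M₁..M₂)·(M₃..M₄) → 13328+504+34·14·9 = 18116; k=3: (M₁..M₃)·(M₄..M₄) → 5376+0+34·4·9 = 6600.
Best split is after M₃, i.e. k = 3.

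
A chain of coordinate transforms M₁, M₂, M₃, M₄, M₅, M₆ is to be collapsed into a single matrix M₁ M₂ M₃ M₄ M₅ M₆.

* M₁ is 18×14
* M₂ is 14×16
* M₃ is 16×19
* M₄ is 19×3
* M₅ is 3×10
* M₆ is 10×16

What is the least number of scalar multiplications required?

3684

Adjacent pairs: M₁M₂ = 18·14·16 = 4032; M₂M₃ = 14·16·19 = 4256; M₃M₄ = 16·19·3 = 912; M₄M₅ = 19·3·10 = 570; M₅M₆ = 3·10·16 = 480.
Length 3: M₁..M₃: k=1: 0+4256+18·14·19=9044; k=2: 4032+0+18·16·19=9504 → min 9044 | M₂..M₄: k=2: 0+912+14·16·3=1584; k=3: 4256+0+14·19·3=5054 → min 1584 | M₃..M₅: k=3: 0+570+16·19·10=3610; k=4: 912+0+16·3·10=1392 → min 1392 | M₄..M₆: k=4: 0+480+19·3·16=1392; k=5: 570+0+19·10·16=3610 → min 1392.
Length 4: M₁..M₄: k=1: 0+1584+18·14·3=2340; k=2: 4032+912+18·16·3=5808; k=3: 9044+0+18·19·3=10070 → min 2340 | M₂..M₅: k=2: 0+1392+14·16·10=3632; k=3: 4256+570+14·19·10=7486; k=4: 1584+0+14·3·10=2004 → min 2004 | M₃..M₆: k=3: 0+1392+16·19·16=6256; k=4: 912+480+16·3·16=2160; k=5: 1392+0+16·10·16=3952 → min 2160.
Length 5: M₁..M₅: k=1: 0+2004+18·14·10=4524; k=2: 4032+1392+18·16·10=8304; k=3: 9044+570+18·19·10=13034; k=4: 2340+0+18·3·10=2880 → min 2880 | M₂..M₆: k=2: 0+2160+14·16·16=5744; k=3: 4256+1392+14·19·16=9904; k=4: 1584+480+14·3·16=2736; k=5: 2004+0+14·10·16=4244 → min 2736.
Length 6: M₁..M₆: k=1: 0+2736+18·14·16=6768; k=2: 4032+2160+18·16·16=10800; k=3: 9044+1392+18·19·16=15908; k=4: 2340+480+18·3·16=3684; k=5: 2880+0+18·10·16=5760 → min 3684.
Optimal order: ((M₁ (M₂ (M₃ M₄))) (M₅ M₆)) with cost 3684.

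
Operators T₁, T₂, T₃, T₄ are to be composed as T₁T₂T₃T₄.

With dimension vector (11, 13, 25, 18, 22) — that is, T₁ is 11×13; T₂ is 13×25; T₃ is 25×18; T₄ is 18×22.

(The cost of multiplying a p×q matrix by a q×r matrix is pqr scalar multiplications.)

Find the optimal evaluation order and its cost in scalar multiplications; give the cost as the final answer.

Adjacent pairs: T₁T₂ = 11·13·25 = 3575; T₂T₃ = 13·25·18 = 5850; T₃T₄ = 25·18·22 = 9900.
Length 3: T₁..T₃: k=1: 0+5850+11·13·18=8424; k=2: 3575+0+11·25·18=8525 → min 8424 | T₂..T₄: k=2: 0+9900+13·25·22=17050; k=3: 5850+0+13·18·22=10998 → min 10998.
Length 4: T₁..T₄: k=1: 0+10998+11·13·22=14144; k=2: 3575+9900+11·25·22=19525; k=3: 8424+0+11·18·22=12780 → min 12780.
Optimal parenthesization: ((T₁(T₂T₃))T₄) with cost 12780.

12780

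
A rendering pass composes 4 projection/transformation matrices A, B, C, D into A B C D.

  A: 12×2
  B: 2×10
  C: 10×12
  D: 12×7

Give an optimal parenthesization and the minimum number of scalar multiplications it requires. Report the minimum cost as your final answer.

Adjacent pairs: AB = 12·2·10 = 240; BC = 2·10·12 = 240; CD = 10·12·7 = 840.
Length 3: A..C: k=1: 0+240+12·2·12=528; k=2: 240+0+12·10·12=1680 → min 528 | B..D: k=2: 0+840+2·10·7=980; k=3: 240+0+2·12·7=408 → min 408.
Length 4: A..D: k=1: 0+408+12·2·7=576; k=2: 240+840+12·10·7=1920; k=3: 528+0+12·12·7=1536 → min 576.
Optimal parenthesization: (A ((B C) D)) with cost 576.

576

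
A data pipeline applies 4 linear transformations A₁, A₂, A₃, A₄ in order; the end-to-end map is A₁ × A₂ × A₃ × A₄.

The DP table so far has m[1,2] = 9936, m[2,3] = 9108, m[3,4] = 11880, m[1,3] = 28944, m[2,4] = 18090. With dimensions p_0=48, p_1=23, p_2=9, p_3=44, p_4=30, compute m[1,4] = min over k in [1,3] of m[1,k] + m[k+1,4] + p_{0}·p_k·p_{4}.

34776

m[1,4] = min over k∈[1,3] of m[1,k]+m[k+1,4]+p_{0}·p_k·p_{4}.
k=1: 0 + 18090 + 48·23·30 = 51210; k=2: 9936 + 11880 + 48·9·30 = 34776; k=3: 28944 + 0 + 48·44·30 = 92304.
Minimum: 34776 at k=2.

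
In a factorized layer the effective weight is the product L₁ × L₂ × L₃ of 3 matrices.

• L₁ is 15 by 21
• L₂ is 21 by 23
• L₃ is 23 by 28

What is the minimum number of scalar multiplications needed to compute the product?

Order (L₁ × (L₂ × L₃)): (L₂ × L₃): 21×23 by 23×28 → 21×28, cost 21·23·28 = 13524; (L₁ × (L₂ × L₃)): 15×21 by 21×28 → 15×28, cost 15·21·28 = 8820; cumulative 22344. Total 22344.
Order ((L₁ × L₂) × L₃): (L₁ × L₂): 15×21 by 21×23 → 15×23, cost 15·21·23 = 7245; ((L₁ × L₂) × L₃): 15×23 by 23×28 → 15×28, cost 15·23·28 = 9660; cumulative 16905. Total 16905.
Minimum: 16905.

16905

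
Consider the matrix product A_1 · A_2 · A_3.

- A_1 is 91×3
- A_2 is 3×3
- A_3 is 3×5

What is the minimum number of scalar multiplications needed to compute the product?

Order (A_1 · (A_2 · A_3)): (A_2 · A_3): 3×3 by 3×5 → 3×5, cost 3·3·5 = 45; (A_1 · (A_2 · A_3)): 91×3 by 3×5 → 91×5, cost 91·3·5 = 1365; cumulative 1410. Total 1410.
Order ((A_1 · A_2) · A_3): (A_1 · A_2): 91×3 by 3×3 → 91×3, cost 91·3·3 = 819; ((A_1 · A_2) · A_3): 91×3 by 3×5 → 91×5, cost 91·3·5 = 1365; cumulative 2184. Total 2184.
Minimum: 1410.

1410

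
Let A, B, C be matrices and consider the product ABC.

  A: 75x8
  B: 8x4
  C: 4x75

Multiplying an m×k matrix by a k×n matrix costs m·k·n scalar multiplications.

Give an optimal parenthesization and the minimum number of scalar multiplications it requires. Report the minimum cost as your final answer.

24900

(A(BC)): cost 47400.
((AB)C): cost 24900.
Optimal: ((AB)C) with cost 24900.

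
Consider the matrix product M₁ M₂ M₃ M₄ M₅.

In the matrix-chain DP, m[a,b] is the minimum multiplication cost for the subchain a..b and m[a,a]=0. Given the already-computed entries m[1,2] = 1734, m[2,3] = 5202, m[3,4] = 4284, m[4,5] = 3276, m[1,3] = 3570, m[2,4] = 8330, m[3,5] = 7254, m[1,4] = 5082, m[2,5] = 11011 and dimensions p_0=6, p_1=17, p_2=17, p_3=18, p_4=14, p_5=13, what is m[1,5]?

m[1,5] = min over k∈[1,4] of m[1,k]+m[k+1,5]+p_{0}·p_k·p_{5}.
k=1: 0 + 11011 + 6·17·13 = 12337; k=2: 1734 + 7254 + 6·17·13 = 10314; k=3: 3570 + 3276 + 6·18·13 = 8250; k=4: 5082 + 0 + 6·14·13 = 6174.
Minimum: 6174 at k=4.

6174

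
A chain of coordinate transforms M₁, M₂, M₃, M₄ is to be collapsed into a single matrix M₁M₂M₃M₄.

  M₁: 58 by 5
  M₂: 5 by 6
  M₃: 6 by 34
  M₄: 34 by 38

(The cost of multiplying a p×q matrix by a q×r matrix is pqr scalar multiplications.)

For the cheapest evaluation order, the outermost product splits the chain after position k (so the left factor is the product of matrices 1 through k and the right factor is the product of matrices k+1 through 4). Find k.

Adjacent pairs: M₁M₂ = 58·5·6 = 1740; M₂M₃ = 5·6·34 = 1020; M₃M₄ = 6·34·38 = 7752.
Length 3: M₁..M₃: k=1: 0+1020+58·5·34=10880; k=2: 1740+0+58·6·34=13572 → min 10880 | M₂..M₄: k=2: 0+7752+5·6·38=8892; k=3: 1020+0+5·34·38=7480 → min 7480.
Top-level splits: k=1: (M₁..M₁)·(M₂..M₄) → 0+7480+58·5·38 = 18500; k=2: (M₁..M₂)·(M₃..M₄) → 1740+7752+58·6·38 = 22716; k=3: (M₁..M₃)·(M₄..M₄) → 10880+0+58·34·38 = 85816.
Best split is after M₁, i.e. k = 1.

1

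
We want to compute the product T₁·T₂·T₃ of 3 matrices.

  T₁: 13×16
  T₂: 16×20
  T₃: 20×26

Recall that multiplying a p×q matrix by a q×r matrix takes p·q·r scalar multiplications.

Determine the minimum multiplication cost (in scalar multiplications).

Order (T₁·(T₂·T₃)): (T₂·T₃): 16×20 by 20×26 → 16×26, cost 16·20·26 = 8320; (T₁·(T₂·T₃)): 13×16 by 16×26 → 13×26, cost 13·16·26 = 5408; cumulative 13728. Total 13728.
Order ((T₁·T₂)·T₃): (T₁·T₂): 13×16 by 16×20 → 13×20, cost 13·16·20 = 4160; ((T₁·T₂)·T₃): 13×20 by 20×26 → 13×26, cost 13·20·26 = 6760; cumulative 10920. Total 10920.
Minimum: 10920.

10920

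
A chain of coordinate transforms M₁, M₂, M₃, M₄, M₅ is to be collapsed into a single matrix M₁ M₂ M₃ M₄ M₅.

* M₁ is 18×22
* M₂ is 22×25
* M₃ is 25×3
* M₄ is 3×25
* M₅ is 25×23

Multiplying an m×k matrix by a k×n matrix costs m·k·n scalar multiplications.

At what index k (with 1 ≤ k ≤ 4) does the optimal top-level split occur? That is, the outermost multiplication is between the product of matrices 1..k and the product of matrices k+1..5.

3

Adjacent pairs: M₁M₂ = 18·22·25 = 9900; M₂M₃ = 22·25·3 = 1650; M₃M₄ = 25·3·25 = 1875; M₄M₅ = 3·25·23 = 1725.
Length 3: M₁..M₃: k=1: 0+1650+18·22·3=2838; k=2: 9900+0+18·25·3=11250 → min 2838 | M₂..M₄: k=2: 0+1875+22·25·25=15625; k=3: 1650+0+22·3·25=3300 → min 3300 | M₃..M₅: k=3: 0+1725+25·3·23=3450; k=4: 1875+0+25·25·23=16250 → min 3450.
Length 4: M₁..M₄: k=1: 0+3300+18·22·25=13200; k=2: 9900+1875+18·25·25=23025; k=3: 2838+0+18·3·25=4188 → min 4188 | M₂..M₅: k=2: 0+3450+22·25·23=16100; k=3: 1650+1725+22·3·23=4893; k=4: 3300+0+22·25·23=15950 → min 4893.
Top-level splits: k=1: (M₁..M₁)·(M₂..M₅) → 0+4893+18·22·23 = 14001; k=2: (M₁..M₂)·(M₃..M₅) → 9900+3450+18·25·23 = 23700; k=3: (M₁..M₃)·(M₄..M₅) → 2838+1725+18·3·23 = 5805; k=4: (M₁..M₄)·(M₅..M₅) → 4188+0+18·25·23 = 14538.
Best split is after M₃, i.e. k = 3.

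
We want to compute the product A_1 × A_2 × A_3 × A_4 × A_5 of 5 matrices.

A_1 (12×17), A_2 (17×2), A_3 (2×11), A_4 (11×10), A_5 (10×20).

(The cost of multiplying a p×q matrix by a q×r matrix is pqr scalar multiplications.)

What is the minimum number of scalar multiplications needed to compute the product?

Adjacent pairs: A_1A_2 = 12·17·2 = 408; A_2A_3 = 17·2·11 = 374; A_3A_4 = 2·11·10 = 220; A_4A_5 = 11·10·20 = 2200.
Length 3: A_1..A_3: k=1: 0+374+12·17·11=2618; k=2: 408+0+12·2·11=672 → min 672 | A_2..A_4: k=2: 0+220+17·2·10=560; k=3: 374+0+17·11·10=2244 → min 560 | A_3..A_5: k=3: 0+2200+2·11·20=2640; k=4: 220+0+2·10·20=620 → min 620.
Length 4: A_1..A_4: k=1: 0+560+12·17·10=2600; k=2: 408+220+12·2·10=868; k=3: 672+0+12·11·10=1992 → min 868 | A_2..A_5: k=2: 0+620+17·2·20=1300; k=3: 374+2200+17·11·20=6314; k=4: 560+0+17·10·20=3960 → min 1300.
Length 5: A_1..A_5: k=1: 0+1300+12·17·20=5380; k=2: 408+620+12·2·20=1508; k=3: 672+2200+12·11·20=5512; k=4: 868+0+12·10·20=3268 → min 1508.
Optimal order: ((A_1 × A_2) × ((A_3 × A_4) × A_5)) with cost 1508.

1508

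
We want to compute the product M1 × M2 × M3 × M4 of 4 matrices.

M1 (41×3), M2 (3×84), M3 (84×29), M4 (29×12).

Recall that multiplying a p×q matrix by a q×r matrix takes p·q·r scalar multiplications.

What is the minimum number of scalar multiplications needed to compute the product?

9828

Adjacent pairs: M1M2 = 41·3·84 = 10332; M2M3 = 3·84·29 = 7308; M3M4 = 84·29·12 = 29232.
Length 3: M1..M3: k=1: 0+7308+41·3·29=10875; k=2: 10332+0+41·84·29=110208 → min 10875 | M2..M4: k=2: 0+29232+3·84·12=32256; k=3: 7308+0+3·29·12=8352 → min 8352.
Length 4: M1..M4: k=1: 0+8352+41·3·12=9828; k=2: 10332+29232+41·84·12=80892; k=3: 10875+0+41·29·12=25143 → min 9828.
Optimal order: (M1 × ((M2 × M3) × M4)) with cost 9828.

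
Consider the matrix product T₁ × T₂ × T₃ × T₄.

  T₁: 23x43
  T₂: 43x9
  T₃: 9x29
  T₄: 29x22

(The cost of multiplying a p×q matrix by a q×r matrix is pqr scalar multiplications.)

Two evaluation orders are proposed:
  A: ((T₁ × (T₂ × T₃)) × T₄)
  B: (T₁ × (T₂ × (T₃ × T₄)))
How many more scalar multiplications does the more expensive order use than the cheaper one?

18564

Order A = ((T₁ × (T₂ × T₃)) × T₄): (T₂ × T₃): 43×9 by 9×29 → 43×29, cost 43·9·29 = 11223; (T₁ × (T₂ × T₃)): 23×43 by 43×29 → 23×29, cost 23·43·29 = 28681; cumulative 39904; ((T₁ × (T₂ × T₃)) × T₄): 23×29 by 29×22 → 23×22, cost 23·29·22 = 14674; cumulative 54578. Total 54578.
Order B = (T₁ × (T₂ × (T₃ × T₄))): (T₃ × T₄): 9×29 by 29×22 → 9×22, cost 9·29·22 = 5742; (T₂ × (T₃ × T₄)): 43×9 by 9×22 → 43×22, cost 43·9·22 = 8514; cumulative 14256; (T₁ × (T₂ × (T₃ × T₄))): 23×43 by 43×22 → 23×22, cost 23·43·22 = 21758; cumulative 36014. Total 36014.
Difference: |54578 − 36014| = 18564.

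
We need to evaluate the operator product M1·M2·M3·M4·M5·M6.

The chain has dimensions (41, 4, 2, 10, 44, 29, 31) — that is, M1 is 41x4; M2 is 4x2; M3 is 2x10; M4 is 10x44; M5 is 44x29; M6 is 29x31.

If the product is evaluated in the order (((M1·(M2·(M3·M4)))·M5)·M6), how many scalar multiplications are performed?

97623

(M3·M4): 2×10 by 10×44 → 2×44, cost 2·10·44 = 880
(M2·(M3·M4)): 4×2 by 2×44 → 4×44, cost 4·2·44 = 352; cumulative 1232
(M1·(M2·(M3·M4))): 41×4 by 4×44 → 41×44, cost 41·4·44 = 7216; cumulative 8448
((M1·(M2·(M3·M4)))·M5): 41×44 by 44×29 → 41×29, cost 41·44·29 = 52316; cumulative 60764
(((M1·(M2·(M3·M4)))·M5)·M6): 41×29 by 29×31 → 41×31, cost 41·29·31 = 36859; cumulative 97623
Total: 97623 scalar multiplications.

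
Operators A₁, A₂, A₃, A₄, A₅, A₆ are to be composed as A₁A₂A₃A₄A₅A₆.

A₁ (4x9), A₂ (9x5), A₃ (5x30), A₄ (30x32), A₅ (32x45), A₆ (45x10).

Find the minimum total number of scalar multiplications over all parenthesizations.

12180

Adjacent pairs: A₁A₂ = 4·9·5 = 180; A₂A₃ = 9·5·30 = 1350; A₃A₄ = 5·30·32 = 4800; A₄A₅ = 30·32·45 = 43200; A₅A₆ = 32·45·10 = 14400.
Length 3: A₁..A₃: k=1: 0+1350+4·9·30=2430; k=2: 180+0+4·5·30=780 → min 780 | A₂..A₄: k=2: 0+4800+9·5·32=6240; k=3: 1350+0+9·30·32=9990 → min 6240 | A₃..A₅: k=3: 0+43200+5·30·45=49950; k=4: 4800+0+5·32·45=12000 → min 12000 | A₄..A₆: k=4: 0+14400+30·32·10=24000; k=5: 43200+0+30·45·10=56700 → min 24000.
Length 4: A₁..A₄: k=1: 0+6240+4·9·32=7392; k=2: 180+4800+4·5·32=5620; k=3: 780+0+4·30·32=4620 → min 4620 | A₂..A₅: k=2: 0+12000+9·5·45=14025; k=3: 1350+43200+9·30·45=56700; k=4: 6240+0+9·32·45=19200 → min 14025 | A₃..A₆: k=3: 0+24000+5·30·10=25500; k=4: 4800+14400+5·32·10=20800; k=5: 12000+0+5·45·10=14250 → min 14250.
Length 5: A₁..A₅: k=1: 0+14025+4·9·45=15645; k=2: 180+12000+4·5·45=13080; k=3: 780+43200+4·30·45=49380; k=4: 4620+0+4·32·45=10380 → min 10380 | A₂..A₆: k=2: 0+14250+9·5·10=14700; k=3: 1350+24000+9·30·10=28050; k=4: 6240+14400+9·32·10=23520; k=5: 14025+0+9·45·10=18075 → min 14700.
Length 6: A₁..A₆: k=1: 0+14700+4·9·10=15060; k=2: 180+14250+4·5·10=14630; k=3: 780+24000+4·30·10=25980; k=4: 4620+14400+4·32·10=20300; k=5: 10380+0+4·45·10=12180 → min 12180.
Optimal order: (((((A₁A₂)A₃)A₄)A₅)A₆) with cost 12180.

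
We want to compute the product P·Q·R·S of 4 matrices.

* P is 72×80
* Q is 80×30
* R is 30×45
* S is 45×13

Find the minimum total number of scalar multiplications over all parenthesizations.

123630

Adjacent pairs: PQ = 72·80·30 = 172800; QR = 80·30·45 = 108000; RS = 30·45·13 = 17550.
Length 3: P..R: k=1: 0+108000+72·80·45=367200; k=2: 172800+0+72·30·45=270000 → min 270000 | Q..S: k=2: 0+17550+80·30·13=48750; k=3: 108000+0+80·45·13=154800 → min 48750.
Length 4: P..S: k=1: 0+48750+72·80·13=123630; k=2: 172800+17550+72·30·13=218430; k=3: 270000+0+72·45·13=312120 → min 123630.
Optimal order: (P·(Q·(R·S))) with cost 123630.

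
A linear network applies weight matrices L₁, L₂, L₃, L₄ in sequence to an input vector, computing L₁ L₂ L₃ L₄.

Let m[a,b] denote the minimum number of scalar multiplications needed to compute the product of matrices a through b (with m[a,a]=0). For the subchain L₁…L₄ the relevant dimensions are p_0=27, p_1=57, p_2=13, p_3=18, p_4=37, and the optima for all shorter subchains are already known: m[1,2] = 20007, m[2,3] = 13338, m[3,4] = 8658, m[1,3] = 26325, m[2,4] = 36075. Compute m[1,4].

41652

m[1,4] = min over k∈[1,3] of m[1,k]+m[k+1,4]+p_{0}·p_k·p_{4}.
k=1: 0 + 36075 + 27·57·37 = 93018; k=2: 20007 + 8658 + 27·13·37 = 41652; k=3: 26325 + 0 + 27·18·37 = 44307.
Minimum: 41652 at k=2.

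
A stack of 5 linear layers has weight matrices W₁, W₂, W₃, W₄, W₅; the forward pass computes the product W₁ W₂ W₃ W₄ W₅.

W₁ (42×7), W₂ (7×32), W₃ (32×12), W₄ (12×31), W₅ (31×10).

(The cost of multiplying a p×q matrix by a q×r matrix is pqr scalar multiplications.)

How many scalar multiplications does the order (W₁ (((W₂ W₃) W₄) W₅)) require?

(W₂ W₃): 7×32 by 32×12 → 7×12, cost 7·32·12 = 2688
((W₂ W₃) W₄): 7×12 by 12×31 → 7×31, cost 7·12·31 = 2604; cumulative 5292
(((W₂ W₃) W₄) W₅): 7×31 by 31×10 → 7×10, cost 7·31·10 = 2170; cumulative 7462
(W₁ (((W₂ W₃) W₄) W₅)): 42×7 by 7×10 → 42×10, cost 42·7·10 = 2940; cumulative 10402
Total: 10402 scalar multiplications.

10402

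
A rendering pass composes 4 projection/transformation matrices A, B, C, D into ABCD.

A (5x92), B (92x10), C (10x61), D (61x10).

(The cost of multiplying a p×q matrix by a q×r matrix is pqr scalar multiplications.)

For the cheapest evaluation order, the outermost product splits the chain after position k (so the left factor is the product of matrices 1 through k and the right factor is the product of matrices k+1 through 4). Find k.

3

Adjacent pairs: AB = 5·92·10 = 4600; BC = 92·10·61 = 56120; CD = 10·61·10 = 6100.
Length 3: A..C: k=1: 0+56120+5·92·61=84180; k=2: 4600+0+5·10·61=7650 → min 7650 | B..D: k=2: 0+6100+92·10·10=15300; k=3: 56120+0+92·61·10=112240 → min 15300.
Top-level splits: k=1: (A..A)·(B..D) → 0+15300+5·92·10 = 19900; k=2: (A..B)·(C..D) → 4600+6100+5·10·10 = 11200; k=3: (A..C)·(D..D) → 7650+0+5·61·10 = 10700.
Best split is after C, i.e. k = 3.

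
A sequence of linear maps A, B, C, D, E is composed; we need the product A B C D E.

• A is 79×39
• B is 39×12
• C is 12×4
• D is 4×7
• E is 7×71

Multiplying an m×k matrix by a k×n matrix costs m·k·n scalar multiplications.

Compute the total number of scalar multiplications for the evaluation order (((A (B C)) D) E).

55671

(B C): 39×12 by 12×4 → 39×4, cost 39·12·4 = 1872
(A (B C)): 79×39 by 39×4 → 79×4, cost 79·39·4 = 12324; cumulative 14196
((A (B C)) D): 79×4 by 4×7 → 79×7, cost 79·4·7 = 2212; cumulative 16408
(((A (B C)) D) E): 79×7 by 7×71 → 79×71, cost 79·7·71 = 39263; cumulative 55671
Total: 55671 scalar multiplications.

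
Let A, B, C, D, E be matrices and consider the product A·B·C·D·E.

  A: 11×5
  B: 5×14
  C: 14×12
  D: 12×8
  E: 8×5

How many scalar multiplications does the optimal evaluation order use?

1795

Adjacent pairs: AB = 11·5·14 = 770; BC = 5·14·12 = 840; CD = 14·12·8 = 1344; DE = 12·8·5 = 480.
Length 3: A..C: k=1: 0+840+11·5·12=1500; k=2: 770+0+11·14·12=2618 → min 1500 | B..D: k=2: 0+1344+5·14·8=1904; k=3: 840+0+5·12·8=1320 → min 1320 | C..E: k=3: 0+480+14·12·5=1320; k=4: 1344+0+14·8·5=1904 → min 1320.
Length 4: A..D: k=1: 0+1320+11·5·8=1760; k=2: 770+1344+11·14·8=3346; k=3: 1500+0+11·12·8=2556 → min 1760 | B..E: k=2: 0+1320+5·14·5=1670; k=3: 840+480+5·12·5=1620; k=4: 1320+0+5·8·5=1520 → min 1520.
Length 5: A..E: k=1: 0+1520+11·5·5=1795; k=2: 770+1320+11·14·5=2860; k=3: 1500+480+11·12·5=2640; k=4: 1760+0+11·8·5=2200 → min 1795.
Optimal order: (A·(((B·C)·D)·E)) with cost 1795.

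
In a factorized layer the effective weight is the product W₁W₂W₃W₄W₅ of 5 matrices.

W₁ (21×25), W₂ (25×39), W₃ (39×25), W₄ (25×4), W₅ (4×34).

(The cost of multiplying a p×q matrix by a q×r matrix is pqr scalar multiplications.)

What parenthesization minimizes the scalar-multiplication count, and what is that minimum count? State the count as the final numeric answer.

Adjacent pairs: W₁W₂ = 21·25·39 = 20475; W₂W₃ = 25·39·25 = 24375; W₃W₄ = 39·25·4 = 3900; W₄W₅ = 25·4·34 = 3400.
Length 3: W₁..W₃: k=1: 0+24375+21·25·25=37500; k=2: 20475+0+21·39·25=40950 → min 37500 | W₂..W₄: k=2: 0+3900+25·39·4=7800; k=3: 24375+0+25·25·4=26875 → min 7800 | W₃..W₅: k=3: 0+3400+39·25·34=36550; k=4: 3900+0+39·4·34=9204 → min 9204.
Length 4: W₁..W₄: k=1: 0+7800+21·25·4=9900; k=2: 20475+3900+21·39·4=27651; k=3: 37500+0+21·25·4=39600 → min 9900 | W₂..W₅: k=2: 0+9204+25·39·34=42354; k=3: 24375+3400+25·25·34=49025; k=4: 7800+0+25·4·34=11200 → min 11200.
Length 5: W₁..W₅: k=1: 0+11200+21·25·34=29050; k=2: 20475+9204+21·39·34=57525; k=3: 37500+3400+21·25·34=58750; k=4: 9900+0+21·4·34=12756 → min 12756.
Optimal parenthesization: ((W₁(W₂(W₃W₄)))W₅) with cost 12756.

12756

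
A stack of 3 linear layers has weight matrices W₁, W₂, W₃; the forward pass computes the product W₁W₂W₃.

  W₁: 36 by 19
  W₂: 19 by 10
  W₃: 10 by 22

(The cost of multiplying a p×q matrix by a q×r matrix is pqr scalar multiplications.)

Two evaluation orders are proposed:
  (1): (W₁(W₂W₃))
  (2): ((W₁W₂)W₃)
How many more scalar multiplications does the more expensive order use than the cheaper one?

4468

Order (1) = (W₁(W₂W₃)): (W₂W₃): 19×10 by 10×22 → 19×22, cost 19·10·22 = 4180; (W₁(W₂W₃)): 36×19 by 19×22 → 36×22, cost 36·19·22 = 15048; cumulative 19228. Total 19228.
Order (2) = ((W₁W₂)W₃): (W₁W₂): 36×19 by 19×10 → 36×10, cost 36·19·10 = 6840; ((W₁W₂)W₃): 36×10 by 10×22 → 36×22, cost 36·10·22 = 7920; cumulative 14760. Total 14760.
Difference: |19228 − 14760| = 4468.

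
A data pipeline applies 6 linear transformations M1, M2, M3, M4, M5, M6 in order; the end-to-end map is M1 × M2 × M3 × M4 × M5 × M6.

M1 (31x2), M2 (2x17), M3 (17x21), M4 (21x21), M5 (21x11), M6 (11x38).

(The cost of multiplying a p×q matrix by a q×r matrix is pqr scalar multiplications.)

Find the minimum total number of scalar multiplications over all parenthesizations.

5250

Adjacent pairs: M1M2 = 31·2·17 = 1054; M2M3 = 2·17·21 = 714; M3M4 = 17·21·21 = 7497; M4M5 = 21·21·11 = 4851; M5M6 = 21·11·38 = 8778.
Length 3: M1..M3: k=1: 0+714+31·2·21=2016; k=2: 1054+0+31·17·21=12121 → min 2016 | M2..M4: k=2: 0+7497+2·17·21=8211; k=3: 714+0+2·21·21=1596 → min 1596 | M3..M5: k=3: 0+4851+17·21·11=8778; k=4: 7497+0+17·21·11=11424 → min 8778 | M4..M6: k=4: 0+8778+21·21·38=25536; k=5: 4851+0+21·11·38=13629 → min 13629.
Length 4: M1..M4: k=1: 0+1596+31·2·21=2898; k=2: 1054+7497+31·17·21=19618; k=3: 2016+0+31·21·21=15687 → min 2898 | M2..M5: k=2: 0+8778+2·17·11=9152; k=3: 714+4851+2·21·11=6027; k=4: 1596+0+2·21·11=2058 → min 2058 | M3..M6: k=3: 0+13629+17·21·38=27195; k=4: 7497+8778+17·21·38=29841; k=5: 8778+0+17·11·38=15884 → min 15884.
Length 5: M1..M5: k=1: 0+2058+31·2·11=2740; k=2: 1054+8778+31·17·11=15629; k=3: 2016+4851+31·21·11=14028; k=4: 2898+0+31·21·11=10059 → min 2740 | M2..M6: k=2: 0+15884+2·17·38=17176; k=3: 714+13629+2·21·38=15939; k=4: 1596+8778+2·21·38=11970; k=5: 2058+0+2·11·38=2894 → min 2894.
Length 6: M1..M6: k=1: 0+2894+31·2·38=5250; k=2: 1054+15884+31·17·38=36964; k=3: 2016+13629+31·21·38=40383; k=4: 2898+8778+31·21·38=36414; k=5: 2740+0+31·11·38=15698 → min 5250.
Optimal order: (M1 × ((((M2 × M3) × M4) × M5) × M6)) with cost 5250.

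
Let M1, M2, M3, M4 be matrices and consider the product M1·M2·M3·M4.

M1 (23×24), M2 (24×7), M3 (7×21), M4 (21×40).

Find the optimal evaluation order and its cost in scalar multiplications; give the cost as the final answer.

Adjacent pairs: M1M2 = 23·24·7 = 3864; M2M3 = 24·7·21 = 3528; M3M4 = 7·21·40 = 5880.
Length 3: M1..M3: k=1: 0+3528+23·24·21=15120; k=2: 3864+0+23·7·21=7245 → min 7245 | M2..M4: k=2: 0+5880+24·7·40=12600; k=3: 3528+0+24·21·40=23688 → min 12600.
Length 4: M1..M4: k=1: 0+12600+23·24·40=34680; k=2: 3864+5880+23·7·40=16184; k=3: 7245+0+23·21·40=26565 → min 16184.
Optimal parenthesization: ((M1·M2)·(M3·M4)) with cost 16184.

16184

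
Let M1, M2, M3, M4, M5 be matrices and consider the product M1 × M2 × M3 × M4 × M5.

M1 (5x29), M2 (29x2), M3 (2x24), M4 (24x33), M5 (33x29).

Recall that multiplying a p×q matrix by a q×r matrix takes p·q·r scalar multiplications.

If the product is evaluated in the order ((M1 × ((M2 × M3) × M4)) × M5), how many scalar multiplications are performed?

33930

(M2 × M3): 29×2 by 2×24 → 29×24, cost 29·2·24 = 1392
((M2 × M3) × M4): 29×24 by 24×33 → 29×33, cost 29·24·33 = 22968; cumulative 24360
(M1 × ((M2 × M3) × M4)): 5×29 by 29×33 → 5×33, cost 5·29·33 = 4785; cumulative 29145
((M1 × ((M2 × M3) × M4)) × M5): 5×33 by 33×29 → 5×29, cost 5·33·29 = 4785; cumulative 33930
Total: 33930 scalar multiplications.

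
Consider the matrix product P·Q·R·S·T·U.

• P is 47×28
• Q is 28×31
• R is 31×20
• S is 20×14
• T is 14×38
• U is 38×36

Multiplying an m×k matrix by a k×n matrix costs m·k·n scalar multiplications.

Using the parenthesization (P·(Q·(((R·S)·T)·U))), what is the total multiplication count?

(R·S): 31×20 by 20×14 → 31×14, cost 31·20·14 = 8680
((R·S)·T): 31×14 by 14×38 → 31×38, cost 31·14·38 = 16492; cumulative 25172
(((R·S)·T)·U): 31×38 by 38×36 → 31×36, cost 31·38·36 = 42408; cumulative 67580
(Q·(((R·S)·T)·U)): 28×31 by 31×36 → 28×36, cost 28·31·36 = 31248; cumulative 98828
(P·(Q·(((R·S)·T)·U))): 47×28 by 28×36 → 47×36, cost 47·28·36 = 47376; cumulative 146204
Total: 146204 scalar multiplications.

146204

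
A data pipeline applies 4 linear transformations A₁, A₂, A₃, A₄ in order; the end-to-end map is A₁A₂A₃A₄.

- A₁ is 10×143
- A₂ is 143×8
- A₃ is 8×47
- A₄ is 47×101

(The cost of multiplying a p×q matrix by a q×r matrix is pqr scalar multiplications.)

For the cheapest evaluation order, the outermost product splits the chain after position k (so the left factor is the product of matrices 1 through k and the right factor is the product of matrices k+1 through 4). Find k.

2

Adjacent pairs: A₁A₂ = 10·143·8 = 11440; A₂A₃ = 143·8·47 = 53768; A₃A₄ = 8·47·101 = 37976.
Length 3: A₁..A₃: k=1: 0+53768+10·143·47=120978; k=2: 11440+0+10·8·47=15200 → min 15200 | A₂..A₄: k=2: 0+37976+143·8·101=153520; k=3: 53768+0+143·47·101=732589 → min 153520.
Top-level splits: k=1: (A₁..A₁)·(A₂..A₄) → 0+153520+10·143·101 = 297950; k=2: (A₁..A₂)·(A₃..A₄) → 11440+37976+10·8·101 = 57496; k=3: (A₁..A₃)·(A₄..A₄) → 15200+0+10·47·101 = 62670.
Best split is after A₂, i.e. k = 2.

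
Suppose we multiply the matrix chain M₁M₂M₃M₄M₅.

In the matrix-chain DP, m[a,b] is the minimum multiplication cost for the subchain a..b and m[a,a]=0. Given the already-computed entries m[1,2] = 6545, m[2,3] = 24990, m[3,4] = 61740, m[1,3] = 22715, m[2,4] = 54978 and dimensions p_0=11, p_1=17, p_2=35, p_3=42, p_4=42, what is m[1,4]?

42119

m[1,4] = min over k∈[1,3] of m[1,k]+m[k+1,4]+p_{0}·p_k·p_{4}.
k=1: 0 + 54978 + 11·17·42 = 62832; k=2: 6545 + 61740 + 11·35·42 = 84455; k=3: 22715 + 0 + 11·42·42 = 42119.
Minimum: 42119 at k=3.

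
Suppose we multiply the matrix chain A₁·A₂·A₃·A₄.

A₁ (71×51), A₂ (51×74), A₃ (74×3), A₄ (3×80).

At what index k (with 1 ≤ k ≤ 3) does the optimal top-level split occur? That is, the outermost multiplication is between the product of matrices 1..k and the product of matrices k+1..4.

3

Adjacent pairs: A₁A₂ = 71·51·74 = 267954; A₂A₃ = 51·74·3 = 11322; A₃A₄ = 74·3·80 = 17760.
Length 3: A₁..A₃: k=1: 0+11322+71·51·3=22185; k=2: 267954+0+71·74·3=283716 → min 22185 | A₂..A₄: k=2: 0+17760+51·74·80=319680; k=3: 11322+0+51·3·80=23562 → min 23562.
Top-level splits: k=1: (A₁..A₁)·(A₂..A₄) → 0+23562+71·51·80 = 313242; k=2: (A₁..A₂)·(A₃..A₄) → 267954+17760+71·74·80 = 706034; k=3: (A₁..A₃)·(A₄..A₄) → 22185+0+71·3·80 = 39225.
Best split is after A₃, i.e. k = 3.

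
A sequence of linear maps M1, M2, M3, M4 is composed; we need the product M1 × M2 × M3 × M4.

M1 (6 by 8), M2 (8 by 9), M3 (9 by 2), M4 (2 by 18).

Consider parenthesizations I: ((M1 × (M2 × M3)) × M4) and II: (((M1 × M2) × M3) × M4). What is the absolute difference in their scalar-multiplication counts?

Order I = ((M1 × (M2 × M3)) × M4): (M2 × M3): 8×9 by 9×2 → 8×2, cost 8·9·2 = 144; (M1 × (M2 × M3)): 6×8 by 8×2 → 6×2, cost 6·8·2 = 96; cumulative 240; ((M1 × (M2 × M3)) × M4): 6×2 by 2×18 → 6×18, cost 6·2·18 = 216; cumulative 456. Total 456.
Order II = (((M1 × M2) × M3) × M4): (M1 × M2): 6×8 by 8×9 → 6×9, cost 6·8·9 = 432; ((M1 × M2) × M3): 6×9 by 9×2 → 6×2, cost 6·9·2 = 108; cumulative 540; (((M1 × M2) × M3) × M4): 6×2 by 2×18 → 6×18, cost 6·2·18 = 216; cumulative 756. Total 756.
Difference: |456 − 756| = 300.

300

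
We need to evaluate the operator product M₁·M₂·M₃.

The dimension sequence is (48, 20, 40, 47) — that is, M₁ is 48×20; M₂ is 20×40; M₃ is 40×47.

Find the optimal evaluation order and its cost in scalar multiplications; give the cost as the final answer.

(M₁·(M₂·M₃)): cost 82720.
((M₁·M₂)·M₃): cost 128640.
Optimal: (M₁·(M₂·M₃)) with cost 82720.

82720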